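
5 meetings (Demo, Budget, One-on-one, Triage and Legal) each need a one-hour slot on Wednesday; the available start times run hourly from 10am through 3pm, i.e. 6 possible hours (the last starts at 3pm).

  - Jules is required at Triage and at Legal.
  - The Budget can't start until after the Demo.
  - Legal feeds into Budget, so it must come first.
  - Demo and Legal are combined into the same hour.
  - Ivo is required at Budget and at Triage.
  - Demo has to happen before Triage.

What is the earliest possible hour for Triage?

11am

Precedence pushes Triage to at least 11am.
Triage at 11am is achievable: Demo -> 10am, Budget -> 12pm, One-on-one -> 10am, Legal -> 10am, Triage -> 11am.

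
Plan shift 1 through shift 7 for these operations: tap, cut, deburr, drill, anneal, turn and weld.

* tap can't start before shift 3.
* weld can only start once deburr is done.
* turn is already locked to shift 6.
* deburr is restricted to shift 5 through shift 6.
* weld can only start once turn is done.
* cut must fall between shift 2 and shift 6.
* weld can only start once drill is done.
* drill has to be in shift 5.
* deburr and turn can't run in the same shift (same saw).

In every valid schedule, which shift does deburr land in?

shift 5

deburr's window is shift 5–shift 6.
turn is fixed at shift 6, and deburr can't share a shift with turn.
So deburr must be shift 5.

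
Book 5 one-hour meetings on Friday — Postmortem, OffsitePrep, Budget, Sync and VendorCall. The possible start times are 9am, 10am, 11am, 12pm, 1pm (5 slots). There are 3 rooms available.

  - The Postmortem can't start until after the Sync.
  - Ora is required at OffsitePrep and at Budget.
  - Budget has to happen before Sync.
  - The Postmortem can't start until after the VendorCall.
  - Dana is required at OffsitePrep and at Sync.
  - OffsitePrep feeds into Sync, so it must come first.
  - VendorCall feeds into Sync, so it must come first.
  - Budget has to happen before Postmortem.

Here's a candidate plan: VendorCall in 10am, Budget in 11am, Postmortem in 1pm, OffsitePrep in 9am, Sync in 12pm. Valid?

Yes

OffsitePrep feeds into Sync, so it must come first — holds.
Budget has to happen before Sync — holds.
The Postmortem can't start until after the Sync — holds.
Ora is required at OffsitePrep and at Budget — holds.
There are 3 rooms available — holds.
Budget has to happen before Postmortem — holds.
VendorCall feeds into Sync, so it must come first — holds.
Dana is required at OffsitePrep and at Sync — holds.
The Postmortem can't start until after the VendorCall — holds.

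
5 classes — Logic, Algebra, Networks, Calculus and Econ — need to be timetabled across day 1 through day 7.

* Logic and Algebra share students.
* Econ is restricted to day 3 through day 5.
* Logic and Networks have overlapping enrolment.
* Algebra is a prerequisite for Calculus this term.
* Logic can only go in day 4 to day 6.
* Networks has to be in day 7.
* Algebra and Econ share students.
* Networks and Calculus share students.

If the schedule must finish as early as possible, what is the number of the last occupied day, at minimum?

The precedence chain requires at least 2 distinct days.
Networks can't be placed before day 7, so the schedule must run through at least day 7.
7 works (last occupied day: day 7): for example Econ=day 3; Algebra=day 1; Calculus=day 2; Networks=day 7; Logic=day 4.

7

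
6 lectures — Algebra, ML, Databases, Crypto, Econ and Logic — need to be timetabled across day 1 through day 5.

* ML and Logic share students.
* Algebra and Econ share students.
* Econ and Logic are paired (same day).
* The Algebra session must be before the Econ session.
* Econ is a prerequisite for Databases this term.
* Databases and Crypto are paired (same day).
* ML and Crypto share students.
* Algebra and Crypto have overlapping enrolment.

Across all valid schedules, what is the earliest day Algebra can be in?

day 1

Downstream work caps Algebra at day 3.
Algebra at day 1 is achievable: Databases in day 3, Algebra in day 1, ML in day 1, Econ in day 2, Crypto in day 3, Logic in day 2.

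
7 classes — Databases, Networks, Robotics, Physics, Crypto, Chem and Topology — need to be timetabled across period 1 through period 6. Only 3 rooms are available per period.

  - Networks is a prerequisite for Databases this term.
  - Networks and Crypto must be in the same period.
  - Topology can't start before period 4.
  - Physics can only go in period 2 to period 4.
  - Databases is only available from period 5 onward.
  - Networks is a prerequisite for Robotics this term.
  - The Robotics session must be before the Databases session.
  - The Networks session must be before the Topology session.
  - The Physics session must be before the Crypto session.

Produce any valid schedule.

Crypto=period 3; Chem=period 1; Networks=period 3; Robotics=period 4; Physics=period 2; Topology=period 4; Databases=period 5

Checking: Networks(period 3) before Robotics(period 4); Networks(period 3) before Topology(period 4); Networks(period 3) before Databases(period 5); Physics(period 2) before Crypto(period 3); Robotics(period 4) before Databases(period 5); Networks = Crypto = period 3; Physics=period 2 in [period 2,period 4]; Databases=period 5 in [period 5,period 6]; Topology=period 4 in [period 4,period 6]; max 2 per period (cap 3).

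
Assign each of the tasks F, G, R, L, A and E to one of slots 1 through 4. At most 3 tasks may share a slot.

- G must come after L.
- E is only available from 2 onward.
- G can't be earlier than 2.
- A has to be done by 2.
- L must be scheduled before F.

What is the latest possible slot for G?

G is available from 2.
G at 4 is achievable: L=1; R=1; A=1; G=4; E=2; F=2.

4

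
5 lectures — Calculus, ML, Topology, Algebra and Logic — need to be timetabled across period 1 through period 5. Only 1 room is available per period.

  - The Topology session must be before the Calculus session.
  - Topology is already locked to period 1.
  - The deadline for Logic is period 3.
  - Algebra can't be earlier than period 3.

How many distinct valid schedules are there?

10

Splitting on Calculus: it can be period 2 (2), period 3 (2), period 4 (3), period 5 (3). Listing each branch's schedules as (ML, Topology, Algebra, Logic) by period number:
Calculus=period 2: (4,1,5,3) (5,1,4,3) — 2.
Calculus=period 3: (4,1,5,2) (5,1,4,2) — 2.
Calculus=period 4: (2,1,5,3) (3,1,5,2) (5,1,3,2) — 3.
Calculus=period 5: (2,1,4,3) (3,1,4,2) (4,1,3,2) — 3.
Summing: 2 + 2 + 3 + 3 = 10.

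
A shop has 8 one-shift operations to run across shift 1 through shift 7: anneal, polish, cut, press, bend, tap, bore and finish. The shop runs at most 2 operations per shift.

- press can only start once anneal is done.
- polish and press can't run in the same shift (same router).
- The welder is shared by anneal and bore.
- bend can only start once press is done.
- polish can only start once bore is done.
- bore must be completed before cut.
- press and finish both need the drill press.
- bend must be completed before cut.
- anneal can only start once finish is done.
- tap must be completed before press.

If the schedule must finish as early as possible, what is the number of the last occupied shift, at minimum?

The precedence chain requires at least 5 distinct shifts.
With at most 2 per shift and 8 operations, at least 4 shifts are needed.
5 works (last occupied shift: shift 5): for example finish -> shift 1, bore -> shift 1, cut -> shift 5, tap -> shift 2, bend -> shift 4, anneal -> shift 2, polish -> shift 4, press -> shift 3.

shift 5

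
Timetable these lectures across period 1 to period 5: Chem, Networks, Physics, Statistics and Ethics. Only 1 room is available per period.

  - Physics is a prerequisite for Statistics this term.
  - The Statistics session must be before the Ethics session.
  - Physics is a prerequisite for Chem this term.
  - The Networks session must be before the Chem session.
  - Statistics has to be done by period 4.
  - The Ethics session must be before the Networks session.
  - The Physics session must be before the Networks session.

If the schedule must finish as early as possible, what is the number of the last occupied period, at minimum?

period 5

The precedence chain requires at least 5 distinct periods.
With at most 1 per period and 5 lectures, at least 5 periods are needed.
5 works (last occupied period: period 5): for example Chem=period 5, Networks=period 4, Statistics=period 2, Ethics=period 3, Physics=period 1.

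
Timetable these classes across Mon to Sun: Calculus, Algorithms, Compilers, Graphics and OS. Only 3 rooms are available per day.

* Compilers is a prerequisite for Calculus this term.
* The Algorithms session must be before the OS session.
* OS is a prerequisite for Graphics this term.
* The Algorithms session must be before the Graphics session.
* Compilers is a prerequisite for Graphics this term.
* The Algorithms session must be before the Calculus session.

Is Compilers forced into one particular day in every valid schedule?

Compilers can be Mon (e.g. Algorithms -> Mon, OS -> Tue, Graphics -> Wed, Calculus -> Tue, Compilers -> Mon) or Tue (e.g. OS in Tue; Graphics in Wed; Calculus in Wed; Algorithms in Mon; Compilers in Tue).

No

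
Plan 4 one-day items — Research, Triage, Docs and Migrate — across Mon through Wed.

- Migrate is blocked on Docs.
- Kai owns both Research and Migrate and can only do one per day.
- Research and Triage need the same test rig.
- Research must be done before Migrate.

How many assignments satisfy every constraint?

Splitting on Research: it can be Mon (6), Tue (4). Listing each branch's schedules as (Triage, Docs, Migrate):
Research=Mon: (Tue,Mon,Tue) (Tue,Mon,Wed) (Tue,Tue,Wed) (Wed,Mon,Tue) (Wed,Mon,Wed) (Wed,Tue,Wed) — 6.
Research=Tue: (Mon,Mon,Wed) (Mon,Tue,Wed) (Wed,Mon,Wed) (Wed,Tue,Wed) — 4.
Summing: 6 + 4 = 10.

10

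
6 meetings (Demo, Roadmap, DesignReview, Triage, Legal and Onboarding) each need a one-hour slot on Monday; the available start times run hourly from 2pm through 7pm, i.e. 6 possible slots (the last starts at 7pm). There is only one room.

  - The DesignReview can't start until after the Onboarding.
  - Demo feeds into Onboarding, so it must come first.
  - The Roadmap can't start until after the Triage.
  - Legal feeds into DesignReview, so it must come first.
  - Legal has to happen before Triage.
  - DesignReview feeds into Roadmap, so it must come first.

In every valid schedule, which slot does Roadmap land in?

Precedence pushes Roadmap to at least 5pm.
So Roadmap is pinned to 7pm.

7pm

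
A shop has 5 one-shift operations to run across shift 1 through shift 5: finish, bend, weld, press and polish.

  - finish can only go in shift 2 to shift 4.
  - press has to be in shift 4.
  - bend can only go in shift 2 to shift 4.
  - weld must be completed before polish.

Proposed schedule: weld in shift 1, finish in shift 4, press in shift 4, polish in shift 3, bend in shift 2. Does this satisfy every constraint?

Yes

weld must be completed before polish — holds.
bend can only go in shift 2 to shift 4 — holds.
press has to be in shift 4 — holds.
finish can only go in shift 2 to shift 4 — holds.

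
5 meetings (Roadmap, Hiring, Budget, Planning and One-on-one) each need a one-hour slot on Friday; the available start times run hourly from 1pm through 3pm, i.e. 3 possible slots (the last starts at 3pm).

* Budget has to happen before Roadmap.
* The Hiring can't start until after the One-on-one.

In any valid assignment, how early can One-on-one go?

Downstream work caps One-on-one at 2pm.
One-on-one at 1pm is achievable: Hiring=2pm; Roadmap=2pm; One-on-one=1pm; Budget=1pm; Planning=1pm.

1pm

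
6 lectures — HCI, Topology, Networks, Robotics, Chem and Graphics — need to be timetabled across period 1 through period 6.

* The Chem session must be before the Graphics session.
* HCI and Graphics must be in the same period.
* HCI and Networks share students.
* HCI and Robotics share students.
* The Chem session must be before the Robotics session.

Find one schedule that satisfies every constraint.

HCI=period 3; Topology=period 1; Graphics=period 3; Networks=period 1; Chem=period 1; Robotics=period 2

Checking: Chem(period 1) before Graphics(period 3); Chem(period 1) before Robotics(period 2); HCI(period 3) != Networks(period 1); HCI(period 3) != Robotics(period 2); HCI = Graphics = period 3.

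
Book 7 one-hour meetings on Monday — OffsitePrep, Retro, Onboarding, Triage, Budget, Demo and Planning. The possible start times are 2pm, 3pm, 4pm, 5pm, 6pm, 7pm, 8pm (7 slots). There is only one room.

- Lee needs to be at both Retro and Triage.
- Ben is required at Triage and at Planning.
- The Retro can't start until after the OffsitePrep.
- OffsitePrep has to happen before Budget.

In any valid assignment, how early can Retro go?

Precedence pushes Retro to at least 3pm.
Retro at 3pm is achievable: Demo in 7pm; Triage in 6pm; Retro in 3pm; Planning in 8pm; Onboarding in 5pm; Budget in 4pm; OffsitePrep in 2pm.

3pm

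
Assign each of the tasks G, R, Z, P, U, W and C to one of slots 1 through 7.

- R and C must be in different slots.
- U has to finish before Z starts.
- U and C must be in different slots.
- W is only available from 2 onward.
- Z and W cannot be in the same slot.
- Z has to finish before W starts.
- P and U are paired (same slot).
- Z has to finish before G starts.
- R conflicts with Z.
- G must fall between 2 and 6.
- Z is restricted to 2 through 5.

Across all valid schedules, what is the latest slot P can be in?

4

P must be in the same slot as U, which can't be after 4, so P is at most 4.
P at 4 is achievable: C -> 2, U -> 4, G -> 6, W -> 6, P -> 4, R -> 1, Z -> 5.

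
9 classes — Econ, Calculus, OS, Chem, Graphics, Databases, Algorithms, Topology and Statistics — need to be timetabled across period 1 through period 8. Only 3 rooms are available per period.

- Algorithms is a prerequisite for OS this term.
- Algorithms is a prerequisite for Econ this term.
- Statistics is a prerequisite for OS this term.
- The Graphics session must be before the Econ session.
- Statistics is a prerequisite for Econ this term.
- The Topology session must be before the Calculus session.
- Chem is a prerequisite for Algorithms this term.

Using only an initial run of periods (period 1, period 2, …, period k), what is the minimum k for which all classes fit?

3 periods

The precedence chain requires at least 3 distinct periods.
With at most 3 per period and 9 classes, at least 3 periods are needed.
3 works (last occupied period: period 3): for example Databases in period 3, Statistics in period 1, Chem in period 1, Graphics in period 2, Topology in period 1, Algorithms in period 2, OS in period 3, Calculus in period 2, Econ in period 3.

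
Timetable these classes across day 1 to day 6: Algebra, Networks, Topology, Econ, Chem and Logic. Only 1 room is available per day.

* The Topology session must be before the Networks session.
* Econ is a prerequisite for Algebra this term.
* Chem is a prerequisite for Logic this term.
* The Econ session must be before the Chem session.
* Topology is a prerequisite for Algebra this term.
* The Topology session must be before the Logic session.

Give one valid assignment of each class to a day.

Chem in day 4; Algebra in day 3; Logic in day 5; Networks in day 6; Topology in day 1; Econ in day 2

Checking: Econ(day 2) before Chem(day 4); Econ(day 2) before Algebra(day 3); Topology(day 1) before Algebra(day 3); Chem(day 4) before Logic(day 5); Topology(day 1) before Logic(day 5); Topology(day 1) before Networks(day 6); max 1 per day (cap 1).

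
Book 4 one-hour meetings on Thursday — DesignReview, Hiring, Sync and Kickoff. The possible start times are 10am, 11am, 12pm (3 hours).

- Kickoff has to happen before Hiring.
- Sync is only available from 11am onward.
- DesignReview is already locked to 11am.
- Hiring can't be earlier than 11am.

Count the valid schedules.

Splitting on Hiring: it can be 11am (2), 12pm (4). Listing each branch's schedules as (DesignReview, Sync, Kickoff):
Hiring=11am: (11am,11am,10am) (11am,12pm,10am) — 2.
Hiring=12pm: (11am,11am,10am) (11am,11am,11am) (11am,12pm,10am) (11am,12pm,11am) — 4.
Summing: 2 + 4 = 6.

6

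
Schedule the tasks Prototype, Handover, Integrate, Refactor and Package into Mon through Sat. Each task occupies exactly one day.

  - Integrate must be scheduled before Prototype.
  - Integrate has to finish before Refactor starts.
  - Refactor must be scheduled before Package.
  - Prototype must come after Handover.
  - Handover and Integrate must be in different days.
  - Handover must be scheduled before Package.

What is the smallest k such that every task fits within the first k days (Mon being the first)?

The precedence chain requires at least 3 distinct days.
3 works (last occupied day: Wed): for example Refactor=Tue; Prototype=Wed; Handover=Tue; Package=Wed; Integrate=Mon.

3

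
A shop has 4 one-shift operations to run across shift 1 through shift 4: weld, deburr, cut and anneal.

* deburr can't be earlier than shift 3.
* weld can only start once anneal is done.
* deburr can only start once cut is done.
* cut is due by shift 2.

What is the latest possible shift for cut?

shift 2

Cut's own window allows nothing later than shift 2.
cut at shift 2 is achievable: cut=shift 2, anneal=shift 1, weld=shift 2, deburr=shift 3.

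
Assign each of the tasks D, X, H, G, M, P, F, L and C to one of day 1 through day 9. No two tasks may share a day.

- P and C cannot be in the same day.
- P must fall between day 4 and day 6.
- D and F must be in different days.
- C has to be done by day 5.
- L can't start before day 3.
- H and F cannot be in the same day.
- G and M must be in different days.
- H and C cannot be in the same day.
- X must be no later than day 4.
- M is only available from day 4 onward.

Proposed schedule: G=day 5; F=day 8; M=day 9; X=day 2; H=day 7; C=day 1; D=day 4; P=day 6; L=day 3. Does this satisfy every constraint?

P and C cannot be in the same day — holds.
D and F must be in different days — holds.
H and C cannot be in the same day — holds.
No two tasks may share a day — holds.
X must be no later than day 4 — holds.
P must fall between day 4 and day 6 — holds.
C has to be done by day 5 — holds.
H and F cannot be in the same day — holds.
M is only available from day 4 onward — holds.
G and M must be in different days — holds.
L can't start before day 3 — holds.

Yes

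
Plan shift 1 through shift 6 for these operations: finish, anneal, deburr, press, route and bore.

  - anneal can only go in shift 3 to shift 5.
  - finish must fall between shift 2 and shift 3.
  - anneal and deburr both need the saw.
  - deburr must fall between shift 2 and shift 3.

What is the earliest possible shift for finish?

shift 2

Finish is available from shift 2; finish's own window allows nothing later than shift 3.
finish at shift 2 is achievable: finish in shift 2; bore in shift 1; route in shift 1; deburr in shift 2; anneal in shift 3; press in shift 1.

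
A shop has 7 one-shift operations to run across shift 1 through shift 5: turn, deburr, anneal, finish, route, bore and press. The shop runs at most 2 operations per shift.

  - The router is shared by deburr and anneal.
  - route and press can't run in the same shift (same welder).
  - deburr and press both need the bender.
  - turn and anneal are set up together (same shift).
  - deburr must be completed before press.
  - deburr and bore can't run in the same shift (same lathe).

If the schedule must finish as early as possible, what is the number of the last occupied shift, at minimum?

The precedence chain requires at least 2 distinct shifts.
With at most 2 per shift and 7 operations, at least 4 shifts are needed.
4 works (last occupied shift: shift 4): for example anneal=shift 3; bore=shift 2; deburr=shift 1; press=shift 2; turn=shift 3; route=shift 4; finish=shift 1.

shift 4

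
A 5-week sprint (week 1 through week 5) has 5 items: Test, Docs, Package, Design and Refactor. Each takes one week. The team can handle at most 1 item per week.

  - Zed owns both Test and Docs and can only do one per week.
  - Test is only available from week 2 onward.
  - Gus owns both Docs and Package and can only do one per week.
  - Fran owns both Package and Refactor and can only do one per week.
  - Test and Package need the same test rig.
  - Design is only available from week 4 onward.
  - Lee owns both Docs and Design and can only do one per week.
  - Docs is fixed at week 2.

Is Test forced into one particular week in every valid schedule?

Test can be week 3 (e.g. Design=week 4; Docs=week 2; Test=week 3; Package=week 1; Refactor=week 5) or week 4 (e.g. Test -> week 4; Design -> week 5; Docs -> week 2; Refactor -> week 3; Package -> week 1).

No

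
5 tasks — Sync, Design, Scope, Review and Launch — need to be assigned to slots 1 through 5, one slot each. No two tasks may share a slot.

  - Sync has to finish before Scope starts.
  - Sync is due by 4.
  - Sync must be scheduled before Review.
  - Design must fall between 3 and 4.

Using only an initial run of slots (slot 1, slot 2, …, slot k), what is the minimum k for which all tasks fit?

The precedence chain requires at least 2 distinct slots.
With at most 1 per slot and 5 tasks, at least 5 slots are needed.
Design can't be placed before 3, so the schedule must run through at least slot 3.
5 works (last occupied slot: 5): for example Sync=1, Review=4, Scope=2, Launch=5, Design=3.

5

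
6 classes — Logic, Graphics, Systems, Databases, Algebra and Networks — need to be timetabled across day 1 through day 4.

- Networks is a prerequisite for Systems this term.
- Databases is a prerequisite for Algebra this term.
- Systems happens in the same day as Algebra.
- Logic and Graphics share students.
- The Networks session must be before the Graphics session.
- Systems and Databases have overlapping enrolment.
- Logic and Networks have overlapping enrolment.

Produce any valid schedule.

Logic in day 3, Systems in day 2, Algebra in day 2, Networks in day 1, Graphics in day 2, Databases in day 1

Checking: Networks(day 1) before Systems(day 2); Networks(day 1) before Graphics(day 2); Databases(day 1) before Algebra(day 2); Logic(day 3) != Graphics(day 2); Logic(day 3) != Networks(day 1); Systems(day 2) != Databases(day 1); Systems = Algebra = day 2.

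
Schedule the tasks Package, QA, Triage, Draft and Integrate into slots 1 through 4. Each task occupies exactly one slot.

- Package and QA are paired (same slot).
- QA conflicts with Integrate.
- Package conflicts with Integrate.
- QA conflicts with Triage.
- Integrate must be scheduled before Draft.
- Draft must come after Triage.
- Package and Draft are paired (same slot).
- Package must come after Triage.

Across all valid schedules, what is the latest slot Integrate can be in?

Downstream work caps Integrate at 3.
Integrate at 3 is achievable: Integrate=3, Triage=1, Package=4, QA=4, Draft=4.

3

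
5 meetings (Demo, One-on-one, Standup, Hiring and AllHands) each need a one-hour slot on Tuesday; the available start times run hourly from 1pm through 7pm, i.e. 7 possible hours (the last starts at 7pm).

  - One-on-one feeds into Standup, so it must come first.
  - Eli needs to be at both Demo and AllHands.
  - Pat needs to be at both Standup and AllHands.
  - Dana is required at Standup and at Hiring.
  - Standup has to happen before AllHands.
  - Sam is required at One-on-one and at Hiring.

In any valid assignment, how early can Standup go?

2pm

Precedence pushes Standup to at least 2pm; downstream work caps Standup at 6pm.
Standup at 2pm is achievable: Standup -> 2pm; One-on-one -> 1pm; AllHands -> 3pm; Demo -> 1pm; Hiring -> 3pm.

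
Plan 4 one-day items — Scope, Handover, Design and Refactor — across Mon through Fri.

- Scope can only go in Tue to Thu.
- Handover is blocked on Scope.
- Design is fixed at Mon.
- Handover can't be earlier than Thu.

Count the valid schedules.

Splitting on Scope: it can be Tue (10), Wed (10), Thu (5). Listing each branch's schedules as (Handover, Design, Refactor):
Scope=Tue: (Thu,Mon,Mon) (Thu,Mon,Tue) (Thu,Mon,Wed) (Thu,Mon,Thu) (Thu,Mon,Fri) (Fri,Mon,Mon) (Fri,Mon,Tue) (Fri,Mon,Wed) (Fri,Mon,Thu) (Fri,Mon,Fri) — 10.
Scope=Wed: (Thu,Mon,Mon) (Thu,Mon,Tue) (Thu,Mon,Wed) (Thu,Mon,Thu) (Thu,Mon,Fri) (Fri,Mon,Mon) (Fri,Mon,Tue) (Fri,Mon,Wed) (Fri,Mon,Thu) (Fri,Mon,Fri) — 10.
Scope=Thu: (Fri,Mon,Mon) (Fri,Mon,Tue) (Fri,Mon,Wed) (Fri,Mon,Thu) (Fri,Mon,Fri) — 5.
Summing: 10 + 10 + 5 = 25.

25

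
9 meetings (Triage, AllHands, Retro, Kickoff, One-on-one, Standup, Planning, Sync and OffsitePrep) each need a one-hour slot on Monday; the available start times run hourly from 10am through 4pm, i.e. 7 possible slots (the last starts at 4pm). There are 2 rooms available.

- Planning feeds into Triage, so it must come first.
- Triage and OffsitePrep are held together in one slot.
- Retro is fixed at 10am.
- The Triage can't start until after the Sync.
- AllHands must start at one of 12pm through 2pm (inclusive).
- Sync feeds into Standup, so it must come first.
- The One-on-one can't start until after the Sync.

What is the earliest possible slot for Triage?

Precedence pushes Triage to at least 11am.
Triage at 12pm is achievable: Kickoff in 2pm; Sync in 10am; OffsitePrep in 12pm; AllHands in 1pm; Planning in 11am; Standup in 1pm; Triage in 12pm; Retro in 10am; One-on-one in 11am.
Nothing earlier works — the capacity limit rule out every slot before 12pm.

12pm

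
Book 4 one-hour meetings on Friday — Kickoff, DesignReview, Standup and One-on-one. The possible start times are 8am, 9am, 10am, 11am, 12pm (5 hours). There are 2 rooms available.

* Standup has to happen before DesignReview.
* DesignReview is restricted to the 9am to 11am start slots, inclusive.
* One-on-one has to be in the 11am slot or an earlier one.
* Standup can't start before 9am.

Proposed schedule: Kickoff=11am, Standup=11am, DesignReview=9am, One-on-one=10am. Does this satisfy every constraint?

Standup has to happen before DesignReview — violated.
There are 2 rooms available — holds.
One-on-one has to be in the 11am slot or an earlier one — holds.
DesignReview is restricted to the 9am to 11am start slots, inclusive — holds.
Standup can't start before 9am — holds.

No. Standup has to happen before DesignReview is not satisfied.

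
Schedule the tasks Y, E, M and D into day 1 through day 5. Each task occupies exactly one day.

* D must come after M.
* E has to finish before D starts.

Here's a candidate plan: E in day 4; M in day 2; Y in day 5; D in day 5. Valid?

Valid

D must come after M — holds.
E has to finish before D starts — holds.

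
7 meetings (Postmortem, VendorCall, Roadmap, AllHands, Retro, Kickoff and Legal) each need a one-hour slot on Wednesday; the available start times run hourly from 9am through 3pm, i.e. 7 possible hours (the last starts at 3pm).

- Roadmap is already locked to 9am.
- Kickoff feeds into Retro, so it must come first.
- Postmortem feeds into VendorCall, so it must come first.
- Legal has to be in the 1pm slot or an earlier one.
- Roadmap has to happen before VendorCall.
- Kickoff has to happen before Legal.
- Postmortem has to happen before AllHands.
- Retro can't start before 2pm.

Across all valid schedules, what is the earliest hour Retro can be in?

2pm

Retro is available from 2pm.
Retro at 2pm is achievable: Kickoff in 9am, Roadmap in 9am, Legal in 10am, Retro in 2pm, VendorCall in 10am, Postmortem in 9am, AllHands in 10am.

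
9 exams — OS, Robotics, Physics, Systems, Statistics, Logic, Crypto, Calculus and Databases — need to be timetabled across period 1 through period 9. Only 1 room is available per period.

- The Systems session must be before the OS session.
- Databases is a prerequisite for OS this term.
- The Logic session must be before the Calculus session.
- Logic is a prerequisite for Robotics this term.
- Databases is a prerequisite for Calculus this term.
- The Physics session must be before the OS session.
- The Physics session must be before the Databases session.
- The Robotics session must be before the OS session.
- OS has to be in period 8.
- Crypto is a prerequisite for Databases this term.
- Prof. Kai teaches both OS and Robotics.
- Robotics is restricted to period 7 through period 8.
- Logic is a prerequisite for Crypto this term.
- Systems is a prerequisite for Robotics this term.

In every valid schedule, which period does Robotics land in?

Robotics's window is period 7–period 8.
OS is fixed at period 8, and Robotics can't share a period with OS.
So Robotics must be period 7.

period 7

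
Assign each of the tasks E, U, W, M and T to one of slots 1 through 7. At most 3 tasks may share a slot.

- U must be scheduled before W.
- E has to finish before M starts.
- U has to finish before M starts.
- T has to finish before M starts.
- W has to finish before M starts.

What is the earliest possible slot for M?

Precedence pushes M to at least 3.
M at 3 is achievable: M -> 3; T -> 1; U -> 1; W -> 2; E -> 1.

3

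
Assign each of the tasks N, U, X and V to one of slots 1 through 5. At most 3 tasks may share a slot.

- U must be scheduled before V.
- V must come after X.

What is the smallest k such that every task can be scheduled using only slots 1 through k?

The precedence chain requires at least 2 distinct slots.
With at most 3 per slot and 4 tasks, at least 2 slots are needed.
2 works (last occupied slot: 2): for example U -> 1, V -> 2, X -> 1, N -> 1.

2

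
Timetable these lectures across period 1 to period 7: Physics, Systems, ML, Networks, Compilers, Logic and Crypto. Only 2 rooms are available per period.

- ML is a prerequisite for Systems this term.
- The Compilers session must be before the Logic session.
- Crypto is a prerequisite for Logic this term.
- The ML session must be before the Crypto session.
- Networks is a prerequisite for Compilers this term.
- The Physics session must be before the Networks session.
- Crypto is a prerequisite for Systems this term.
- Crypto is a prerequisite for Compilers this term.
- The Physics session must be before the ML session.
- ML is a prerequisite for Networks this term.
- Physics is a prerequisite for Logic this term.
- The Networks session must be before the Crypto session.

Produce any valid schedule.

Logic in period 6, ML in period 2, Crypto in period 4, Systems in period 5, Networks in period 3, Compilers in period 5, Physics in period 1

Checking: Compilers(period 5) before Logic(period 6); Networks(period 3) before Compilers(period 5); ML(period 2) before Crypto(period 4); ML(period 2) before Systems(period 5); Physics(period 1) before Networks(period 3); Physics(period 1) before Logic(period 6); Networks(period 3) before Crypto(period 4); Crypto(period 4) before Systems(period 5); ML(period 2) before Networks(period 3); Crypto(period 4) before Compilers(period 5); Crypto(period 4) before Logic(period 6); Physics(period 1) before ML(period 2); max 2 per period (cap 2).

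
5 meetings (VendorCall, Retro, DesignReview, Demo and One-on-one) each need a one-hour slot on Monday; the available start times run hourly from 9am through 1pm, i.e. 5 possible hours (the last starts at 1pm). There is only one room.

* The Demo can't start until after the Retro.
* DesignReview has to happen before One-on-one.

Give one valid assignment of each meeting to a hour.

Retro in 9am; DesignReview in 10am; One-on-one in 12pm; VendorCall in 1pm; Demo in 11am

Checking: DesignReview(10am) before One-on-one(12pm); Retro(9am) before Demo(11am); max 1 per hour (cap 1).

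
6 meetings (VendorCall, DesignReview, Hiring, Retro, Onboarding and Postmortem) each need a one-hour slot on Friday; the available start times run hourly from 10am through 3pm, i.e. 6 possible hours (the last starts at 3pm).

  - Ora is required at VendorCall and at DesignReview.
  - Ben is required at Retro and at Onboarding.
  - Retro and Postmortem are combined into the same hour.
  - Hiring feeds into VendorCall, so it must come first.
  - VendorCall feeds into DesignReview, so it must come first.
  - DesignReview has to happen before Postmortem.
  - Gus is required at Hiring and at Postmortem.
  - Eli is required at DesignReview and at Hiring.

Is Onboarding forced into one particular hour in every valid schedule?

Onboarding can be 10am (e.g. Onboarding -> 10am, DesignReview -> 12pm, Hiring -> 10am, Postmortem -> 1pm, VendorCall -> 11am, Retro -> 1pm) or 11am (e.g. Postmortem=1pm, Retro=1pm, Hiring=10am, VendorCall=11am, Onboarding=11am, DesignReview=12pm).

No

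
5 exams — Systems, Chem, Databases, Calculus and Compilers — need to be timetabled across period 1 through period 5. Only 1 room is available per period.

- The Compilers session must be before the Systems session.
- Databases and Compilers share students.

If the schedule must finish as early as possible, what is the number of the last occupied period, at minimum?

period 5

The precedence chain requires at least 2 distinct periods.
With at most 1 per period and 5 exams, at least 5 periods are needed.
5 works (last occupied period: period 5): for example Databases in period 4; Systems in period 2; Compilers in period 1; Calculus in period 5; Chem in period 3.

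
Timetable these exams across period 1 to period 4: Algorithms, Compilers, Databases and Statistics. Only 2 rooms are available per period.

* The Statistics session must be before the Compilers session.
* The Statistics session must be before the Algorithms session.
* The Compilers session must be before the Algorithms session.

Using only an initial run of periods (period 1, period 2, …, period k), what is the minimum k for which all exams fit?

3

The precedence chain requires at least 3 distinct periods.
With at most 2 per period and 4 exams, at least 2 periods are needed.
3 works (last occupied period: period 3): for example Statistics=period 1; Databases=period 1; Algorithms=period 3; Compilers=period 2.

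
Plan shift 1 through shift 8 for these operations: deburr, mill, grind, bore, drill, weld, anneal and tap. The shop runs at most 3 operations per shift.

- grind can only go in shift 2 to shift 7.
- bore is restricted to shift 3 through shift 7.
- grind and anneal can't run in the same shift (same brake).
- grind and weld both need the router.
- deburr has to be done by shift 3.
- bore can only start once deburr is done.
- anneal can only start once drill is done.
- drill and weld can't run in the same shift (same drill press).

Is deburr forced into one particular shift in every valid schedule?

No

deburr can be shift 1 (e.g. grind in shift 2, weld in shift 3, anneal in shift 3, mill in shift 1, tap in shift 2, deburr in shift 1, bore in shift 3, drill in shift 1) or shift 2 (e.g. anneal in shift 3, weld in shift 3, deburr in shift 2, mill in shift 1, bore in shift 3, grind in shift 2, drill in shift 1, tap in shift 1).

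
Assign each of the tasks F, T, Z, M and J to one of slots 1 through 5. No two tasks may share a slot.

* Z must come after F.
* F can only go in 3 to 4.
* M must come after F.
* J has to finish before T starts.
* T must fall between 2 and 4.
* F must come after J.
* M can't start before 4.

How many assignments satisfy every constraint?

Enumerating: F in 3; J in 1; M in 4; T in 2; Z in 5 | F=3; J=1; T=2; M=5; Z=4.

2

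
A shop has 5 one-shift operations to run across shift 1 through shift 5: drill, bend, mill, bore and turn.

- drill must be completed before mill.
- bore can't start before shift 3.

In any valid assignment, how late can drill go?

shift 4

Downstream work caps drill at shift 4.
drill at shift 4 is achievable: mill=shift 5; drill=shift 4; bend=shift 1; turn=shift 1; bore=shift 3.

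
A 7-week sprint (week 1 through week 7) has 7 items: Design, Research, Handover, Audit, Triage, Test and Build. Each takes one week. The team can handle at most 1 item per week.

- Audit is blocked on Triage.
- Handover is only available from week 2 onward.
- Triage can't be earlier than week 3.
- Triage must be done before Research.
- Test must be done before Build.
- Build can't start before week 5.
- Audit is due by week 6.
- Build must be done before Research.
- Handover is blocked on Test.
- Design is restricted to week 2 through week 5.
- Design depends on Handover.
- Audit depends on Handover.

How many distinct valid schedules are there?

Splitting on Design: it can be week 3 (2), week 4 (2), week 5 (1). Listing each branch's schedules as (Research, Handover, Audit, Triage, Test, Build) by week number:
Design=week 3: (7,2,5,4,1,6) (7,2,6,4,1,5) — 2.
Design=week 4: (7,2,5,3,1,6) (7,2,6,3,1,5) — 2.
Design=week 5: (7,2,4,3,1,6) — 1.
Summing: 2 + 2 + 1 = 5.

5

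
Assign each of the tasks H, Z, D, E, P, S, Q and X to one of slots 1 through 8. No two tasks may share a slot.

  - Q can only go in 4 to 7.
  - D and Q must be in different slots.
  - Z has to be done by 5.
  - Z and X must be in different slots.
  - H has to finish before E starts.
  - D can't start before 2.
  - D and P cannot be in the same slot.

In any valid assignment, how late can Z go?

Z's own window allows nothing later than 5.
Z at 5 is achievable: X -> 8; Q -> 4; Z -> 5; H -> 1; D -> 2; P -> 6; S -> 7; E -> 3.

5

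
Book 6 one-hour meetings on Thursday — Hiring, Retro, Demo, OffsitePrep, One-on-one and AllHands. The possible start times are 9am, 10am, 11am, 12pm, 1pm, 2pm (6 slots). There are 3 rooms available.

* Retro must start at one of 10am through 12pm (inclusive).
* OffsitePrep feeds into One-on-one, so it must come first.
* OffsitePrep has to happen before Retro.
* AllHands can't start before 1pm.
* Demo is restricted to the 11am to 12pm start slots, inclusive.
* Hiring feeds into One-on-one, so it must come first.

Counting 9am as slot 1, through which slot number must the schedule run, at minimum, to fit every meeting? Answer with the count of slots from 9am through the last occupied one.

The precedence chain requires at least 2 distinct slots.
With at most 3 per slot and 6 meetings, at least 2 slots are needed.
AllHands can't be placed before 1pm — that is slot 5 counting from 9am — so the schedule must run through at least 5 slots.
5 works (last occupied slot: 1pm): for example Demo -> 11am; Retro -> 10am; OffsitePrep -> 9am; Hiring -> 9am; One-on-one -> 10am; AllHands -> 1pm.

5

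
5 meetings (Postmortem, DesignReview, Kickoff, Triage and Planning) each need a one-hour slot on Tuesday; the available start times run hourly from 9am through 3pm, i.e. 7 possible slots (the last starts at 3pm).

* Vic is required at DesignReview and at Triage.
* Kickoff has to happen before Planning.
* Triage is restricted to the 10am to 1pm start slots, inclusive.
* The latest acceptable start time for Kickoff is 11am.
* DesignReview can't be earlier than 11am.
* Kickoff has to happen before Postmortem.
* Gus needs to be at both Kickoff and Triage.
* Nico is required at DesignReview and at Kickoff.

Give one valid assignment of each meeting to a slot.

Planning -> 10am, Postmortem -> 10am, DesignReview -> 11am, Kickoff -> 9am, Triage -> 10am

Checking: Kickoff(9am) before Postmortem(10am); Kickoff(9am) before Planning(10am); DesignReview(11am) != Triage(10am); Kickoff(9am) != Triage(10am); DesignReview(11am) != Kickoff(9am); Kickoff=9am in [9am,11am]; Triage=10am in [10am,1pm]; DesignReview=11am in [11am,3pm].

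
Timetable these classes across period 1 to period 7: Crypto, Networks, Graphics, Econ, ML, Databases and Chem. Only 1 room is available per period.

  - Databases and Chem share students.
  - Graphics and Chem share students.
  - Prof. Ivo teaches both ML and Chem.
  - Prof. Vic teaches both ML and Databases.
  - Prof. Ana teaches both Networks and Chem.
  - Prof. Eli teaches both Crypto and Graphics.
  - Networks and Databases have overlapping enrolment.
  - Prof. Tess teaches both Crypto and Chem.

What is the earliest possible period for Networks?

Networks at period 1 is achievable: Graphics=period 3; Econ=period 4; ML=period 5; Networks=period 1; Databases=period 6; Chem=period 7; Crypto=period 2.

period 1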